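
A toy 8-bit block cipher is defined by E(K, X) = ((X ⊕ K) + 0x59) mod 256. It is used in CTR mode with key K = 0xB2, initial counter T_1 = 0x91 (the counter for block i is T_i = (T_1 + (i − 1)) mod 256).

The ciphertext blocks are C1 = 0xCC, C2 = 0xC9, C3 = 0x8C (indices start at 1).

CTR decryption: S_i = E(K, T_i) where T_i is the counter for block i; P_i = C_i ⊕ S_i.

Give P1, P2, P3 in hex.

P1 = 0xB0, P2 = 0xB0, P3 = 0xF6

P1: T = 0x91, S = E(K, T) = 0x7C; 0xCC ⊕ 0x7C = 0xB0.
P2: T = 0x92, S = E(K, T) = 0x79; 0xC9 ⊕ 0x79 = 0xB0.
P3: T = 0x93, S = E(K, T) = 0x7A; 0x8C ⊕ 0x7A = 0xF6.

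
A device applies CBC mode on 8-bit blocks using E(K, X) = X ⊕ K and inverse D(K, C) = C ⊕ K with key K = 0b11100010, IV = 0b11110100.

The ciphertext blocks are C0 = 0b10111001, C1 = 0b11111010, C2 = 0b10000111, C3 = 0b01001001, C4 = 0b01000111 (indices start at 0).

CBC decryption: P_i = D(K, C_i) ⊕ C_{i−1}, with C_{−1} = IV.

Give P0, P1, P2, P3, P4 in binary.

P0 = 0b10101111, P1 = 0b10100001, P2 = 0b10011111, P3 = 0b00101100, P4 = 0b11101100

P0: D(K, 0b10111001) = 0b01011011; 0b01011011 ⊕ 0b11110100 = 0b10101111.
P1: D(K, 0b11111010) = 0b00011000; 0b00011000 ⊕ 0b10111001 = 0b10100001.
P2: D(K, 0b10000111) = 0b01100101; 0b01100101 ⊕ 0b11111010 = 0b10011111.
P3: D(K, 0b01001001) = 0b10101011; 0b10101011 ⊕ 0b10000111 = 0b00101100.
P4: D(K, 0b01000111) = 0b10100101; 0b10100101 ⊕ 0b01001001 = 0b11101100.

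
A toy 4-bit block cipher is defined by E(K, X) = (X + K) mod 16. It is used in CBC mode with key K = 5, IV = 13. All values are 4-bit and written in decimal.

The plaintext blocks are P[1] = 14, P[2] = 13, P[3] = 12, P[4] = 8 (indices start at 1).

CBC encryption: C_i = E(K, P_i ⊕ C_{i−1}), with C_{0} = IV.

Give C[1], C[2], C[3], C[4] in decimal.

C[1] = 8, C[2] = 10, C[3] = 11, C[4] = 8

C[1]: P[1] ⊕ 13 = 3; E(K, 3) = 8.
C[2]: P[2] ⊕ 8 = 5; E(K, 5) = 10.
C[3]: P[3] ⊕ 10 = 6; E(K, 6) = 11.
C[4]: P[4] ⊕ 11 = 3; E(K, 3) = 8.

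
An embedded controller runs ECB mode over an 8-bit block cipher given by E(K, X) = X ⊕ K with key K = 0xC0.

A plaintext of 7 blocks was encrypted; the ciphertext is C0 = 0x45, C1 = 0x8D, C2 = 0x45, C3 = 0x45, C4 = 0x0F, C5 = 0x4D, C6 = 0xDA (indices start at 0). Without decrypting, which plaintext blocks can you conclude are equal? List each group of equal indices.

ECB encrypts each block independently with the same key, so equal ciphertext blocks imply equal plaintext blocks.
C0 = C2 = C3 = 0x45, so P0 = P2 = P3.

P0 = P2 = P3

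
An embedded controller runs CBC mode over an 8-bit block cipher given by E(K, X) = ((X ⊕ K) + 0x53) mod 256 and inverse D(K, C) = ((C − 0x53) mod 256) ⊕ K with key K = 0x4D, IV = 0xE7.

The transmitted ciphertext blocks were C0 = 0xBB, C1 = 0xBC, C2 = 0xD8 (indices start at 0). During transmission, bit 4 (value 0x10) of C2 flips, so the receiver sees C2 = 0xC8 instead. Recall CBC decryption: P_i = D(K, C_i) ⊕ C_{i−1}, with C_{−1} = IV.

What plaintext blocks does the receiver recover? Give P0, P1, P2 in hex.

P0 = 0xC2, P1 = 0x9F, P2 = 0x84

Only C2 changed, to 0xC8. In CBC, a change in C_i garbles P_i and flips the same bit in P_{i+1}. Decrypting the received ciphertext:
P0: D(K, 0xBB) = 0x25; 0x25 ⊕ 0xE7 = 0xC2.
P1: D(K, 0xBC) = 0x24; 0x24 ⊕ 0xBB = 0x9F.
P2: D(K, 0xC8) = 0x38; 0x38 ⊕ 0xBC = 0x84.
Blocks that differ from the original plaintext: P2.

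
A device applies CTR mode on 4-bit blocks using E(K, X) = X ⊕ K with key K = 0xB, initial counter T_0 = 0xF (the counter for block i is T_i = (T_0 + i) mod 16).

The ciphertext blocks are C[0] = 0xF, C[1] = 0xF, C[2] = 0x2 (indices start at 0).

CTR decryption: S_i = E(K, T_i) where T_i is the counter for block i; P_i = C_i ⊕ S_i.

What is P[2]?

P[2]: T = 0x1, S = E(K, T) = 0xA; 0x2 ⊕ 0xA = 0x8.

P[2] = 0x8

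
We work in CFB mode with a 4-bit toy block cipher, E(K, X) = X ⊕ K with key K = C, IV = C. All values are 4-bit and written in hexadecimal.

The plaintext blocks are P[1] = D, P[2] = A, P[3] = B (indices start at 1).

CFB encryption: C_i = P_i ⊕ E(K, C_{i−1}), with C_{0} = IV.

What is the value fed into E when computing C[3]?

C[1]: E(K, C) = 0; D ⊕ 0 = D.
C[2]: E(K, D) = 1; A ⊕ 1 = B.
C[3]: E(K, B) = 7; B ⊕ 7 = C.
So the input to E for block [3] is B.

B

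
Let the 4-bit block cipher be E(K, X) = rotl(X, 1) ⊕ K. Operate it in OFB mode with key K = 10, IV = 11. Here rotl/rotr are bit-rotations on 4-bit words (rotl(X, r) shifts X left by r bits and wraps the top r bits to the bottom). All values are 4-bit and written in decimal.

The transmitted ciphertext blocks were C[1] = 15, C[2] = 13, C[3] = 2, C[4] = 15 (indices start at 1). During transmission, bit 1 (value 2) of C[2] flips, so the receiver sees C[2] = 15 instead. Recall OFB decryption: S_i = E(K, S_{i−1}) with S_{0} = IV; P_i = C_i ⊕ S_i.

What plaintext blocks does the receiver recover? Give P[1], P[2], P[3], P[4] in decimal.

P[1] = 2, P[2] = 14, P[3] = 10, P[4] = 4

Only C[2] changed, to 15. In OFB, a change in C_i flips the same bit in P_i only; the keystream is unaffected. Decrypting the received ciphertext:
P[1]: S = E(K, 11) = 13; 15 ⊕ 13 = 2.
P[2]: S = E(K, 13) = 1; 15 ⊕ 1 = 14.
P[3]: S = E(K, 1) = 8; 2 ⊕ 8 = 10.
P[4]: S = E(K, 8) = 11; 15 ⊕ 11 = 4.
Blocks that differ from the original plaintext: P[2].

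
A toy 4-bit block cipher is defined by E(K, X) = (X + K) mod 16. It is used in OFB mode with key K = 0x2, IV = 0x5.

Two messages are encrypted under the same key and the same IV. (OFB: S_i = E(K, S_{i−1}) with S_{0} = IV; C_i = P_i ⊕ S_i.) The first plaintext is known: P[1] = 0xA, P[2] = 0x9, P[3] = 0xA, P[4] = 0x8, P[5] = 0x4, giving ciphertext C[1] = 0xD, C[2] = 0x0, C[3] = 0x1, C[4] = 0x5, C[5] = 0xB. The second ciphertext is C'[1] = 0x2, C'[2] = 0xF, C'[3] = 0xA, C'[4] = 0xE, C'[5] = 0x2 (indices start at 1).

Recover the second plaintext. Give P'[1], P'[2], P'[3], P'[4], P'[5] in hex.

P'[1] = 0x5, P'[2] = 0x6, P'[3] = 0x1, P'[4] = 0x3, P'[5] = 0xD

In OFB with a reused IV, both messages share the same keystream S_i, so C_i ⊕ C'_i = P_i ⊕ P'_i and thus P'_i = P_i ⊕ C_i ⊕ C'_i.
P'[1]: 0xA ⊕ 0xD ⊕ 0x2 = 0x5.
P'[2]: 0x9 ⊕ 0x0 ⊕ 0xF = 0x6.
P'[3]: 0xA ⊕ 0x1 ⊕ 0xA = 0x1.
P'[4]: 0x8 ⊕ 0x5 ⊕ 0xE = 0x3.
P'[5]: 0x4 ⊕ 0xB ⊕ 0x2 = 0xD.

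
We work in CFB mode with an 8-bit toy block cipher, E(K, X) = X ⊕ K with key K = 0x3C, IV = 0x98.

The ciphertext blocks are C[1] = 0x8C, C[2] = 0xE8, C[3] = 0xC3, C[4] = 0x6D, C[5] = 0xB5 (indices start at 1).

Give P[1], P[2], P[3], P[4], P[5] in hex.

P[1] = 0x28, P[2] = 0x58, P[3] = 0x17, P[4] = 0x92, P[5] = 0xE4

CFB decryption: P_i = C_i ⊕ E(K, C_{i−1}), with C_{0} = IV.
P[1]: E(K, 0x98) = 0xA4; 0x8C ⊕ 0xA4 = 0x28.
P[2]: E(K, 0x8C) = 0xB0; 0xE8 ⊕ 0xB0 = 0x58.
P[3]: E(K, 0xE8) = 0xD4; 0xC3 ⊕ 0xD4 = 0x17.
P[4]: E(K, 0xC3) = 0xFF; 0x6D ⊕ 0xFF = 0x92.
P[5]: E(K, 0x6D) = 0x51; 0xB5 ⊕ 0x51 = 0xE4.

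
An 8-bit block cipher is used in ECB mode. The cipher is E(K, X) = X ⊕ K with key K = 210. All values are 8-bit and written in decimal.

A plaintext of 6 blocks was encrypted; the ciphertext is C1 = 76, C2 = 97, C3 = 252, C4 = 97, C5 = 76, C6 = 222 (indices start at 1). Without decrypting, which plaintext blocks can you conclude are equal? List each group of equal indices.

ECB encrypts each block independently with the same key, so equal ciphertext blocks imply equal plaintext blocks.
C1 = C5 = 76, so P1 = P5.
C2 = C4 = 97, so P2 = P4.

P1 = P5; P2 = P4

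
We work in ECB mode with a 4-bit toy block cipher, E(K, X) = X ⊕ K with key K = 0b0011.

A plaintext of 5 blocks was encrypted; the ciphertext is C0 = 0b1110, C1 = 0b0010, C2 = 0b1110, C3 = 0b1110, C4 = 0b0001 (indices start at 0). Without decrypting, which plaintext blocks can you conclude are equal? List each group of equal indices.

P0 = P2 = P3

ECB encrypts each block independently with the same key, so equal ciphertext blocks imply equal plaintext blocks.
C0 = C2 = C3 = 0b1110, so P0 = P2 = P3.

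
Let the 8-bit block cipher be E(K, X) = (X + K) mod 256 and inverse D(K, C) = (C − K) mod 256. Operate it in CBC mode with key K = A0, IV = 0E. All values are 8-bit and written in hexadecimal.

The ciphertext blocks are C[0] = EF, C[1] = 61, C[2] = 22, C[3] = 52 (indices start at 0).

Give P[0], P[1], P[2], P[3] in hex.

P[0] = 41, P[1] = 2E, P[2] = E3, P[3] = 90

CBC decryption: P_i = D(K, C_i) ⊕ C_{i−1}, with C_{−1} = IV.
P[0]: D(K, EF) = 4F; 4F ⊕ 0E = 41.
P[1]: D(K, 61) = C1; C1 ⊕ EF = 2E.
P[2]: D(K, 22) = 82; 82 ⊕ 61 = E3.
P[3]: D(K, 52) = B2; B2 ⊕ 22 = 90.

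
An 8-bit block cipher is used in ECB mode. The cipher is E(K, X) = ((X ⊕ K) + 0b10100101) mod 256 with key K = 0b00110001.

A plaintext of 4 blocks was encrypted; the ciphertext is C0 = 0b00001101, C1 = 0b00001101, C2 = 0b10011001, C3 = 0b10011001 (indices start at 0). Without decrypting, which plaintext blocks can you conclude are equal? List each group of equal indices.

P0 = P1; P2 = P3

ECB encrypts each block independently with the same key, so equal ciphertext blocks imply equal plaintext blocks.
C0 = C1 = 0b00001101, so P0 = P1.
C2 = C3 = 0b10011001, so P2 = P3.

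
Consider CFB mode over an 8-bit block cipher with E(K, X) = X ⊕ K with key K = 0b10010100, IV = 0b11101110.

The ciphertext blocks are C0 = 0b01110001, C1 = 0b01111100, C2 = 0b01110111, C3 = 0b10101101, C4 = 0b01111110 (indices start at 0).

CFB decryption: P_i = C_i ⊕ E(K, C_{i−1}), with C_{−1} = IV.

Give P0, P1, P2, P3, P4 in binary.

P0: E(K, 0b11101110) = 0b01111010; 0b01110001 ⊕ 0b01111010 = 0b00001011.
P1: E(K, 0b01110001) = 0b11100101; 0b01111100 ⊕ 0b11100101 = 0b10011001.
P2: E(K, 0b01111100) = 0b11101000; 0b01110111 ⊕ 0b11101000 = 0b10011111.
P3: E(K, 0b01110111) = 0b11100011; 0b10101101 ⊕ 0b11100011 = 0b01001110.
P4: E(K, 0b10101101) = 0b00111001; 0b01111110 ⊕ 0b00111001 = 0b01000111.

P0 = 0b00001011, P1 = 0b10011001, P2 = 0b10011111, P3 = 0b01001110, P4 = 0b01000111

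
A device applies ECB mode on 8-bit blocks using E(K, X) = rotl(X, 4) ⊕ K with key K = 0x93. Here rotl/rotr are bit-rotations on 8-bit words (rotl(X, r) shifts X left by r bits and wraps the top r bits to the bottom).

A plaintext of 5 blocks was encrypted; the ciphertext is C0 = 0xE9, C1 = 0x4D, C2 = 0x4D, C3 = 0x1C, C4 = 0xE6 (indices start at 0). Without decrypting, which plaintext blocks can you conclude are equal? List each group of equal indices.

P1 = P2

ECB encrypts each block independently with the same key, so equal ciphertext blocks imply equal plaintext blocks.
C1 = C2 = 0x4D, so P1 = P2.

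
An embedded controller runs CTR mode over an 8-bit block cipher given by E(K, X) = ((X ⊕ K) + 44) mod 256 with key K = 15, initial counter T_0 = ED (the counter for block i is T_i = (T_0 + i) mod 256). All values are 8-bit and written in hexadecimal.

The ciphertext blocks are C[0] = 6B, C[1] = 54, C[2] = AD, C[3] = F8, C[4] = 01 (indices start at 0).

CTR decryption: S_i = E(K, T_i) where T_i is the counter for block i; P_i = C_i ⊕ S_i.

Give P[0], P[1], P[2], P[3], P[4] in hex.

P[0]: T = ED, S = E(K, T) = 3C; 6B ⊕ 3C = 57.
P[1]: T = EE, S = E(K, T) = 3F; 54 ⊕ 3F = 6B.
P[2]: T = EF, S = E(K, T) = 3E; AD ⊕ 3E = 93.
P[3]: T = F0, S = E(K, T) = 29; F8 ⊕ 29 = D1.
P[4]: T = F1, S = E(K, T) = 28; 01 ⊕ 28 = 29.

P[0] = 57, P[1] = 6B, P[2] = 93, P[3] = D1, P[4] = 29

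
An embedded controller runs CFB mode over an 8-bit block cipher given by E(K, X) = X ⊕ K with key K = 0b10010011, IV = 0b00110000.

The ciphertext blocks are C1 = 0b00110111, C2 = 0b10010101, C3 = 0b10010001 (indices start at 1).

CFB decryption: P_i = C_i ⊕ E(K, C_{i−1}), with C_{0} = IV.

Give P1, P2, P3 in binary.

P1 = 0b10010100, P2 = 0b00110001, P3 = 0b10010111

P1: E(K, 0b00110000) = 0b10100011; 0b00110111 ⊕ 0b10100011 = 0b10010100.
P2: E(K, 0b00110111) = 0b10100100; 0b10010101 ⊕ 0b10100100 = 0b00110001.
P3: E(K, 0b10010101) = 0b00000110; 0b10010001 ⊕ 0b00000110 = 0b10010111.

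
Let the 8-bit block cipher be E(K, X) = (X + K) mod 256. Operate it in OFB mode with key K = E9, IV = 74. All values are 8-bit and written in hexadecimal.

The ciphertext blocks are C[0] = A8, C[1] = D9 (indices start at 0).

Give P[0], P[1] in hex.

P[0] = F5, P[1] = 9F

OFB decryption: S_i = E(K, S_{i−1}) with S_{−1} = IV; P_i = C_i ⊕ S_i.
P[0]: S = E(K, 74) = 5D; A8 ⊕ 5D = F5.
P[1]: S = E(K, 5D) = 46; D9 ⊕ 46 = 9F.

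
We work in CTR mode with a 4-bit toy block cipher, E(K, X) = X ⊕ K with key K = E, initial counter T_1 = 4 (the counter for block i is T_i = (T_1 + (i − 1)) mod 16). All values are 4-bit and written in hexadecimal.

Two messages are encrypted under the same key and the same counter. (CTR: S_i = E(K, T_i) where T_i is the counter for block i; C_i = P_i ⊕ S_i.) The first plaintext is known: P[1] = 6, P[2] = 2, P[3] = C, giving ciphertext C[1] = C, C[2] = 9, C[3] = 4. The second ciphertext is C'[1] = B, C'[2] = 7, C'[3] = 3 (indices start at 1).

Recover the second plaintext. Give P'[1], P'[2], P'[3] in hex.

In CTR with a reused counter, both messages share the same keystream S_i, so C_i ⊕ C'_i = P_i ⊕ P'_i and thus P'_i = P_i ⊕ C_i ⊕ C'_i.
P'[1]: 6 ⊕ C ⊕ B = 1.
P'[2]: 2 ⊕ 9 ⊕ 7 = C.
P'[3]: C ⊕ 4 ⊕ 3 = B.

P'[1] = 1, P'[2] = C, P'[3] = B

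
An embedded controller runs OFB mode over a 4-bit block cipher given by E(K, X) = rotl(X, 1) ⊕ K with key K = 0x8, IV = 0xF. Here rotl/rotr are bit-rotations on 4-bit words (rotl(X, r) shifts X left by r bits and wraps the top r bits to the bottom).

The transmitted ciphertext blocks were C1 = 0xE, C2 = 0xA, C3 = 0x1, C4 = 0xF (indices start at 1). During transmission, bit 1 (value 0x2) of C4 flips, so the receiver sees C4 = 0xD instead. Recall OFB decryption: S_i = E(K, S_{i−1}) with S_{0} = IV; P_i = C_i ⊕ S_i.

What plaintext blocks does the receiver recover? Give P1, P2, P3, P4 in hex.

Only C4 changed, to 0xD. In OFB, a change in C_i flips the same bit in P_i only; the keystream is unaffected. Decrypting the received ciphertext:
P1: S = E(K, 0xF) = 0x7; 0xE ⊕ 0x7 = 0x9.
P2: S = E(K, 0x7) = 0x6; 0xA ⊕ 0x6 = 0xC.
P3: S = E(K, 0x6) = 0x4; 0x1 ⊕ 0x4 = 0x5.
P4: S = E(K, 0x4) = 0x0; 0xD ⊕ 0x0 = 0xD.
Blocks that differ from the original plaintext: P4.

P1 = 0x9, P2 = 0xC, P3 = 0x5, P4 = 0xD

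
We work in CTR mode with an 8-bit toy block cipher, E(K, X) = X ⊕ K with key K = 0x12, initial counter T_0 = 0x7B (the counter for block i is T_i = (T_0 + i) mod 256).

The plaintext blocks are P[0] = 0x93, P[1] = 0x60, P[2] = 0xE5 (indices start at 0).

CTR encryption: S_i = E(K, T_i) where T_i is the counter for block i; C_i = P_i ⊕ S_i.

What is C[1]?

C[0]: T = 0x7B, S = E(K, T) = 0x69; 0x93 ⊕ 0x69 = 0xFA.
C[1]: T = 0x7C, S = E(K, T) = 0x6E; 0x60 ⊕ 0x6E = 0x0E.

C[1] = 0x0E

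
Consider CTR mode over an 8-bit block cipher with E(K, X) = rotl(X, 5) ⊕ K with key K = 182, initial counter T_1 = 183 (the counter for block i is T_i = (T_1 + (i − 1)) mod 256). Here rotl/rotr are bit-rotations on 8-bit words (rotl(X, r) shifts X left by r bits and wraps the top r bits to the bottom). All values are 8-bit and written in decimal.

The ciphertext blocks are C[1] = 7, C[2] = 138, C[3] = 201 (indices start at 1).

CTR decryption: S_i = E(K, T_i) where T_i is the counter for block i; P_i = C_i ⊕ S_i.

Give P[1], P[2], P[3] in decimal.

P[1]: T = 183, S = E(K, T) = 64; 7 ⊕ 64 = 71.
P[2]: T = 184, S = E(K, T) = 161; 138 ⊕ 161 = 43.
P[3]: T = 185, S = E(K, T) = 129; 201 ⊕ 129 = 72.

P[1] = 71, P[2] = 43, P[3] = 72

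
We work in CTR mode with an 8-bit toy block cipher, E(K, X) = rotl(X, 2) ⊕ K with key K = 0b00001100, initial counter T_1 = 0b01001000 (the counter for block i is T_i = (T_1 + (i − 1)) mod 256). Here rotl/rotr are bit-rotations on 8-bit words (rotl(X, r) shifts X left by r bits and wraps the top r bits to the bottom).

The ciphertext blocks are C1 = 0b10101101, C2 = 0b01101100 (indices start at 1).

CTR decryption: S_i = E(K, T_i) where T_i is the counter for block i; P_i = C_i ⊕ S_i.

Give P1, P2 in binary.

P1: T = 0b01001000, S = E(K, T) = 0b00101101; 0b10101101 ⊕ 0b00101101 = 0b10000000.
P2: T = 0b01001001, S = E(K, T) = 0b00101001; 0b01101100 ⊕ 0b00101001 = 0b01000101.

P1 = 0b10000000, P2 = 0b01000101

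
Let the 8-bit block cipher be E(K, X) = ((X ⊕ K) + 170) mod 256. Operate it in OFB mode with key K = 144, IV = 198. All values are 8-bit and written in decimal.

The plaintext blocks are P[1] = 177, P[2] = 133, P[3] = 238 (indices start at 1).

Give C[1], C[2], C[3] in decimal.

OFB encryption: S_i = E(K, S_{i−1}) with S_{0} = IV; C_i = P_i ⊕ S_i.
C[1]: S = E(K, 198) = 0; 177 ⊕ 0 = 177.
C[2]: S = E(K, 0) = 58; 133 ⊕ 58 = 191.
C[3]: S = E(K, 58) = 84; 238 ⊕ 84 = 186.

C[1] = 177, C[2] = 191, C[3] = 186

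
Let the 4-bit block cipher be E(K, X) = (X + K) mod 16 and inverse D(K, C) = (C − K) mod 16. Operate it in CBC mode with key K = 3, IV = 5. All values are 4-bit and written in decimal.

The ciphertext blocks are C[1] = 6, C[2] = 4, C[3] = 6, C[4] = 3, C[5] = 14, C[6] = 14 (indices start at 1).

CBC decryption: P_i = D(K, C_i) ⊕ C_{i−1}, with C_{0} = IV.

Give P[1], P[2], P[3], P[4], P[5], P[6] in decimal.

P[1]: D(K, 6) = 3; 3 ⊕ 5 = 6.
P[2]: D(K, 4) = 1; 1 ⊕ 6 = 7.
P[3]: D(K, 6) = 3; 3 ⊕ 4 = 7.
P[4]: D(K, 3) = 0; 0 ⊕ 6 = 6.
P[5]: D(K, 14) = 11; 11 ⊕ 3 = 8.
P[6]: D(K, 14) = 11; 11 ⊕ 14 = 5.

P[1] = 6, P[2] = 7, P[3] = 7, P[4] = 6, P[5] = 8, P[6] = 5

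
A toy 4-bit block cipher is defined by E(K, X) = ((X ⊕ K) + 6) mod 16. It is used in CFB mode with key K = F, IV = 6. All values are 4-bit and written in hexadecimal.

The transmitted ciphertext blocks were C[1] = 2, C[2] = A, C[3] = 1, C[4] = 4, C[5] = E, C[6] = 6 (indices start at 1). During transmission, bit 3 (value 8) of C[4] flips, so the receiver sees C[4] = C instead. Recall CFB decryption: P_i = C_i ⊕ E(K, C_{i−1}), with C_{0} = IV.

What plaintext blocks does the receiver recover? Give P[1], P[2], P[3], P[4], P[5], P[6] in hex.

Only C[4] changed, to C. In CFB, a change in C_i flips the same bit in P_i and garbles P_{i+1}. Decrypting the received ciphertext:
P[1]: E(K, 6) = F; 2 ⊕ F = D.
P[2]: E(K, 2) = 3; A ⊕ 3 = 9.
P[3]: E(K, A) = B; 1 ⊕ B = A.
P[4]: E(K, 1) = 4; C ⊕ 4 = 8.
P[5]: E(K, C) = 9; E ⊕ 9 = 7.
P[6]: E(K, E) = 7; 6 ⊕ 7 = 1.
Blocks that differ from the original plaintext: P[4], P[5].

P[1] = D, P[2] = 9, P[3] = A, P[4] = 8, P[5] = 7, P[6] = 1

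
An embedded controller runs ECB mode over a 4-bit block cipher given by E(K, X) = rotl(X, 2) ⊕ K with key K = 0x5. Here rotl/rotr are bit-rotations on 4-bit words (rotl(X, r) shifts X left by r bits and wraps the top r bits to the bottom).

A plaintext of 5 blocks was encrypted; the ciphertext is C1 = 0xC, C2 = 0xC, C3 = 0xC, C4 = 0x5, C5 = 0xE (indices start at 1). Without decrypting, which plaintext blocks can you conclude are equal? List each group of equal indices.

ECB encrypts each block independently with the same key, so equal ciphertext blocks imply equal plaintext blocks.
C1 = C2 = C3 = 0xC, so P1 = P2 = P3.

P1 = P2 = P3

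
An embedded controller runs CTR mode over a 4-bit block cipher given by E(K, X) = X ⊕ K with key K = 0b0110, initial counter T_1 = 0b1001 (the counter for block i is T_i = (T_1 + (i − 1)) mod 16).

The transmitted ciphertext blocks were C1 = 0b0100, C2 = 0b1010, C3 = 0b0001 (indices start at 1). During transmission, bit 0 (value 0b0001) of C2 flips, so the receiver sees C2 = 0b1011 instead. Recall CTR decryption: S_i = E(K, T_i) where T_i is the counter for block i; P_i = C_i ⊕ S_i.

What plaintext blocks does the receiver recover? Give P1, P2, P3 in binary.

P1 = 0b1011, P2 = 0b0111, P3 = 0b1100

Only C2 changed, to 0b1011. In CTR, a change in C_i flips the same bit in P_i only; the keystream is unaffected. Decrypting the received ciphertext:
P1: T = 0b1001, S = E(K, T) = 0b1111; 0b0100 ⊕ 0b1111 = 0b1011.
P2: T = 0b1010, S = E(K, T) = 0b1100; 0b1011 ⊕ 0b1100 = 0b0111.
P3: T = 0b1011, S = E(K, T) = 0b1101; 0b0001 ⊕ 0b1101 = 0b1100.
Blocks that differ from the original plaintext: P2.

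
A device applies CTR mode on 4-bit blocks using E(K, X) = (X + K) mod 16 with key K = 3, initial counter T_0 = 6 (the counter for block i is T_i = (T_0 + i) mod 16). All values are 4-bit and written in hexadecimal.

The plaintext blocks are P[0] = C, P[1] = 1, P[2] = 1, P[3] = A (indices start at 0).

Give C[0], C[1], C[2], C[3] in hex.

C[0] = 5, C[1] = B, C[2] = A, C[3] = 6

CTR encryption: S_i = E(K, T_i) where T_i is the counter for block i; C_i = P_i ⊕ S_i.
C[0]: T = 6, S = E(K, T) = 9; C ⊕ 9 = 5.
C[1]: T = 7, S = E(K, T) = A; 1 ⊕ A = B.
C[2]: T = 8, S = E(K, T) = B; 1 ⊕ B = A.
C[3]: T = 9, S = E(K, T) = C; A ⊕ C = 6.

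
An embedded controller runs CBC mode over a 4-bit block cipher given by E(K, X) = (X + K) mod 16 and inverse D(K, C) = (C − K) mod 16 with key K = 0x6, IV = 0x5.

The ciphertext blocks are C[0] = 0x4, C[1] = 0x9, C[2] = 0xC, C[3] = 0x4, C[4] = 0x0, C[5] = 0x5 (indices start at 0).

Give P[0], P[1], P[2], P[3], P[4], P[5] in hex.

CBC decryption: P_i = D(K, C_i) ⊕ C_{i−1}, with C_{−1} = IV.
P[0]: D(K, 0x4) = 0xE; 0xE ⊕ 0x5 = 0xB.
P[1]: D(K, 0x9) = 0x3; 0x3 ⊕ 0x4 = 0x7.
P[2]: D(K, 0xC) = 0x6; 0x6 ⊕ 0x9 = 0xF.
P[3]: D(K, 0x4) = 0xE; 0xE ⊕ 0xC = 0x2.
P[4]: D(K, 0x0) = 0xA; 0xA ⊕ 0x4 = 0xE.
P[5]: D(K, 0x5) = 0xF; 0xF ⊕ 0x0 = 0xF.

P[0] = 0xB, P[1] = 0x7, P[2] = 0xF, P[3] = 0x2, P[4] = 0xE, P[5] = 0xF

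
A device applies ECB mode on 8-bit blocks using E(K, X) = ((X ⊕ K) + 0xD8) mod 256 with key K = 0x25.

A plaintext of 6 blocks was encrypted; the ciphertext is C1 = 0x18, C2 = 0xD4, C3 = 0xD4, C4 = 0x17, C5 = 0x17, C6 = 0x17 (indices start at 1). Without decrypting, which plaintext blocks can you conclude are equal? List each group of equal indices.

ECB encrypts each block independently with the same key, so equal ciphertext blocks imply equal plaintext blocks.
C2 = C3 = 0xD4, so P2 = P3.
C4 = C5 = C6 = 0x17, so P4 = P5 = P6.

P2 = P3; P4 = P5 = P6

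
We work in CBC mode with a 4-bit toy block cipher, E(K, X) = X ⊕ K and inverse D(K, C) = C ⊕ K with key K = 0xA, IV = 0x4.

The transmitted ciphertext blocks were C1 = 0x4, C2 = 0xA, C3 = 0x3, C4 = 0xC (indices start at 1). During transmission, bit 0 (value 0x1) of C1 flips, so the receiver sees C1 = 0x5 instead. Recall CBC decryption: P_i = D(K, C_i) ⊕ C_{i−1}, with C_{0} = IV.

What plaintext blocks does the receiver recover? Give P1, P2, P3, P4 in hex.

P1 = 0xB, P2 = 0x5, P3 = 0x3, P4 = 0x5

Only C1 changed, to 0x5. In CBC, a change in C_i garbles P_i and flips the same bit in P_{i+1}. Decrypting the received ciphertext:
P1: D(K, 0x5) = 0xF; 0xF ⊕ 0x4 = 0xB.
P2: D(K, 0xA) = 0x0; 0x0 ⊕ 0x5 = 0x5.
P3: D(K, 0x3) = 0x9; 0x9 ⊕ 0xA = 0x3.
P4: D(K, 0xC) = 0x6; 0x6 ⊕ 0x3 = 0x5.
Blocks that differ from the original plaintext: P1, P2.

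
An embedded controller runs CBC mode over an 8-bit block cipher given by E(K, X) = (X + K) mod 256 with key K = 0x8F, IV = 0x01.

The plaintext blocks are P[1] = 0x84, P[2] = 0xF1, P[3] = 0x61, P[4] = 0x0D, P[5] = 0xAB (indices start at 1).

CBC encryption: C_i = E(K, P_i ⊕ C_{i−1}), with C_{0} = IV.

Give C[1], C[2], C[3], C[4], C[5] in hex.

C[1] = 0x14, C[2] = 0x74, C[3] = 0xA4, C[4] = 0x38, C[5] = 0x22

C[1]: P[1] ⊕ 0x01 = 0x85; E(K, 0x85) = 0x14.
C[2]: P[2] ⊕ 0x14 = 0xE5; E(K, 0xE5) = 0x74.
C[3]: P[3] ⊕ 0x74 = 0x15; E(K, 0x15) = 0xA4.
C[4]: P[4] ⊕ 0xA4 = 0xA9; E(K, 0xA9) = 0x38.
C[5]: P[5] ⊕ 0x38 = 0x93; E(K, 0x93) = 0x22.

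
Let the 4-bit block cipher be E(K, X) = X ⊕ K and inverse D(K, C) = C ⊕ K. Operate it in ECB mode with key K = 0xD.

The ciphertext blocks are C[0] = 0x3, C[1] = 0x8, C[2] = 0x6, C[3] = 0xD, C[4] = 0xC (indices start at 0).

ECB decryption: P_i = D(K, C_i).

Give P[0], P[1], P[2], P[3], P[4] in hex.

P[0] = 0xE, P[1] = 0x5, P[2] = 0xB, P[3] = 0x0, P[4] = 0x1

P[0]: D(K, 0x3) = 0xE.
P[1]: D(K, 0x8) = 0x5.
P[2]: D(K, 0x6) = 0xB.
P[3]: D(K, 0xD) = 0x0.
P[4]: D(K, 0xC) = 0x1.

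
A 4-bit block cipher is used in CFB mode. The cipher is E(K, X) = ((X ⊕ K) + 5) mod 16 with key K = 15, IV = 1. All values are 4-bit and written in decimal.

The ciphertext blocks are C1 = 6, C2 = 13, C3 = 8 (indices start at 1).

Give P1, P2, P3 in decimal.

P1 = 5, P2 = 3, P3 = 15

CFB decryption: P_i = C_i ⊕ E(K, C_{i−1}), with C_{0} = IV.
P1: E(K, 1) = 3; 6 ⊕ 3 = 5.
P2: E(K, 6) = 14; 13 ⊕ 14 = 3.
P3: E(K, 13) = 7; 8 ⊕ 7 = 15.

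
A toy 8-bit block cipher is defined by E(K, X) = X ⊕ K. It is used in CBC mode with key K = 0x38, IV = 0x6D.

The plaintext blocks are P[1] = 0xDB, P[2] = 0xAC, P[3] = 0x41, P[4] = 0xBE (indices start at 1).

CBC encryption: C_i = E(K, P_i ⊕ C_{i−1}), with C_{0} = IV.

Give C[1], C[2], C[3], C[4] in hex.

C[1] = 0x8E, C[2] = 0x1A, C[3] = 0x63, C[4] = 0xE5

C[1]: P[1] ⊕ 0x6D = 0xB6; E(K, 0xB6) = 0x8E.
C[2]: P[2] ⊕ 0x8E = 0x22; E(K, 0x22) = 0x1A.
C[3]: P[3] ⊕ 0x1A = 0x5B; E(K, 0x5B) = 0x63.
C[4]: P[4] ⊕ 0x63 = 0xDD; E(K, 0xDD) = 0xE5.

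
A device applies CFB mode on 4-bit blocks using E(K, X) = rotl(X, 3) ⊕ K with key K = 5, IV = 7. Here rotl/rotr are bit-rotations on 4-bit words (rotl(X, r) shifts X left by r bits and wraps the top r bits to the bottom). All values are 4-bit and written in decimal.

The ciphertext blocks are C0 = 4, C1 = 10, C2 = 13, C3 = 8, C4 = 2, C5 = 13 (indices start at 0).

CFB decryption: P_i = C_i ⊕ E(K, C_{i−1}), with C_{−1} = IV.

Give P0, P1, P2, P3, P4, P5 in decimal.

P0 = 10, P1 = 13, P2 = 13, P3 = 3, P4 = 3, P5 = 9

P0: E(K, 7) = 14; 4 ⊕ 14 = 10.
P1: E(K, 4) = 7; 10 ⊕ 7 = 13.
P2: E(K, 10) = 0; 13 ⊕ 0 = 13.
P3: E(K, 13) = 11; 8 ⊕ 11 = 3.
P4: E(K, 8) = 1; 2 ⊕ 1 = 3.
P5: E(K, 2) = 4; 13 ⊕ 4 = 9.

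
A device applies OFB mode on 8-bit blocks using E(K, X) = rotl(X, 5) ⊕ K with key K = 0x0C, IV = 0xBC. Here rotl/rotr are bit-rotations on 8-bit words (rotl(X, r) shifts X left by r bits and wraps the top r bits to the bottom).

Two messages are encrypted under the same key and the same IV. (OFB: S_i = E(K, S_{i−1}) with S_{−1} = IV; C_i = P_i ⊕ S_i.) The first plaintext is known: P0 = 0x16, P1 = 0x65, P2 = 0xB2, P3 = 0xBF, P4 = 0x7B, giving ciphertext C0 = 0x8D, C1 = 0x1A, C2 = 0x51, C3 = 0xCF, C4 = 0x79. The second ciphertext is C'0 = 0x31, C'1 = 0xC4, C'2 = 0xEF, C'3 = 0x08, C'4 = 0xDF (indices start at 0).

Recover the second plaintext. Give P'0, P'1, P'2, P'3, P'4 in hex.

In OFB with a reused IV, both messages share the same keystream S_i, so C_i ⊕ C'_i = P_i ⊕ P'_i and thus P'_i = P_i ⊕ C_i ⊕ C'_i.
P'0: 0x16 ⊕ 0x8D ⊕ 0x31 = 0xAA.
P'1: 0x65 ⊕ 0x1A ⊕ 0xC4 = 0xBB.
P'2: 0xB2 ⊕ 0x51 ⊕ 0xEF = 0x0C.
P'3: 0xBF ⊕ 0xCF ⊕ 0x08 = 0x78.
P'4: 0x7B ⊕ 0x79 ⊕ 0xDF = 0xDD.

P'0 = 0xAA, P'1 = 0xBB, P'2 = 0x0C, P'3 = 0x78, P'4 = 0xDD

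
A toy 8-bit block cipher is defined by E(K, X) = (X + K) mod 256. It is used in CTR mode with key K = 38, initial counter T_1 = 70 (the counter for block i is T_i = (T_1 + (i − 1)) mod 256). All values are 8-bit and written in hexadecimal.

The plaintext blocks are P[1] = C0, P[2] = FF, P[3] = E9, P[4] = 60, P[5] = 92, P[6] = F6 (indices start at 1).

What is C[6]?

CTR encryption: S_i = E(K, T_i) where T_i is the counter for block i; C_i = P_i ⊕ S_i.
C[1]: T = 70, S = E(K, T) = A8; C0 ⊕ A8 = 68.
C[2]: T = 71, S = E(K, T) = A9; FF ⊕ A9 = 56.
C[3]: T = 72, S = E(K, T) = AA; E9 ⊕ AA = 43.
C[4]: T = 73, S = E(K, T) = AB; 60 ⊕ AB = CB.
C[5]: T = 74, S = E(K, T) = AC; 92 ⊕ AC = 3E.
C[6]: T = 75, S = E(K, T) = AD; F6 ⊕ AD = 5B.

C[6] = 5B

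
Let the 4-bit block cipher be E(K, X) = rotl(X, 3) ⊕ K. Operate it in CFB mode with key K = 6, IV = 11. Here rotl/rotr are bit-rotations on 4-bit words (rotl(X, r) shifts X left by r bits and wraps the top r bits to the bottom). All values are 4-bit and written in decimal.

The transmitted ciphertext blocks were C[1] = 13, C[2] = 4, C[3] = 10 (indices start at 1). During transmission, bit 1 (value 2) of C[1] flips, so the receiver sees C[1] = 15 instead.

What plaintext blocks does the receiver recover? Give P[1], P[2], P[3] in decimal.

P[1] = 4, P[2] = 13, P[3] = 14

CFB decryption: P_i = C_i ⊕ E(K, C_{i−1}), with C_{0} = IV.
Only C[1] changed, to 15. In CFB, a change in C_i flips the same bit in P_i and garbles P_{i+1}. Decrypting the received ciphertext:
P[1]: E(K, 11) = 11; 15 ⊕ 11 = 4.
P[2]: E(K, 15) = 9; 4 ⊕ 9 = 13.
P[3]: E(K, 4) = 4; 10 ⊕ 4 = 14.
Blocks that differ from the original plaintext: P[1], P[2].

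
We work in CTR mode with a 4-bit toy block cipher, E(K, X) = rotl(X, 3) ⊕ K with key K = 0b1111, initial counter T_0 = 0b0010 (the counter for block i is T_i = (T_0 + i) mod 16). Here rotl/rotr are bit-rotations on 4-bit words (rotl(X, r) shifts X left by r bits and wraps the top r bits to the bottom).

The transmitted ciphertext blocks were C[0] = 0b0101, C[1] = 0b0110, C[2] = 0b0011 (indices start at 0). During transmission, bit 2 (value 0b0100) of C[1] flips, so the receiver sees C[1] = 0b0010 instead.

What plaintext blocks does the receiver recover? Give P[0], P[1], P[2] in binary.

P[0] = 0b1011, P[1] = 0b0100, P[2] = 0b1110

CTR decryption: S_i = E(K, T_i) where T_i is the counter for block i; P_i = C_i ⊕ S_i.
Only C[1] changed, to 0b0010. In CTR, a change in C_i flips the same bit in P_i only; the keystream is unaffected. Decrypting the received ciphertext:
P[0]: T = 0b0010, S = E(K, T) = 0b1110; 0b0101 ⊕ 0b1110 = 0b1011.
P[1]: T = 0b0011, S = E(K, T) = 0b0110; 0b0010 ⊕ 0b0110 = 0b0100.
P[2]: T = 0b0100, S = E(K, T) = 0b1101; 0b0011 ⊕ 0b1101 = 0b1110.
Blocks that differ from the original plaintext: P[1].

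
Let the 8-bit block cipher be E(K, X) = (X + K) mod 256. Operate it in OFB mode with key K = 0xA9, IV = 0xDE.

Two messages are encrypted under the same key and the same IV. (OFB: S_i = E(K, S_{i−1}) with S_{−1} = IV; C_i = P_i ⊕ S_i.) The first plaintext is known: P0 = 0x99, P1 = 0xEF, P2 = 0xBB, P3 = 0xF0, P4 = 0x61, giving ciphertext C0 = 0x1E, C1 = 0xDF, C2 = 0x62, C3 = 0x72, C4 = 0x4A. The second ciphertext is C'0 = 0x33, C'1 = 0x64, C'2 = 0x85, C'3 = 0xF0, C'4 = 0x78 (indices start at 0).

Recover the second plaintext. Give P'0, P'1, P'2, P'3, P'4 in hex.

In OFB with a reused IV, both messages share the same keystream S_i, so C_i ⊕ C'_i = P_i ⊕ P'_i and thus P'_i = P_i ⊕ C_i ⊕ C'_i.
P'0: 0x99 ⊕ 0x1E ⊕ 0x33 = 0xB4.
P'1: 0xEF ⊕ 0xDF ⊕ 0x64 = 0x54.
P'2: 0xBB ⊕ 0x62 ⊕ 0x85 = 0x5C.
P'3: 0xF0 ⊕ 0x72 ⊕ 0xF0 = 0x72.
P'4: 0x61 ⊕ 0x4A ⊕ 0x78 = 0x53.

P'0 = 0xB4, P'1 = 0x54, P'2 = 0x5C, P'3 = 0x72, P'4 = 0x53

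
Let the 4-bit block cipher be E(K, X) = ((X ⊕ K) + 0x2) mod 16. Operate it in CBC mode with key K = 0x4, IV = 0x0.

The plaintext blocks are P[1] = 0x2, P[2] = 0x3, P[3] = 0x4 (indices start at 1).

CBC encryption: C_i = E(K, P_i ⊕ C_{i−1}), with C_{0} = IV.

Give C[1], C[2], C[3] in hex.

C[1]: P[1] ⊕ 0x0 = 0x2; E(K, 0x2) = 0x8.
C[2]: P[2] ⊕ 0x8 = 0xB; E(K, 0xB) = 0x1.
C[3]: P[3] ⊕ 0x1 = 0x5; E(K, 0x5) = 0x3.

C[1] = 0x8, C[2] = 0x1, C[3] = 0x3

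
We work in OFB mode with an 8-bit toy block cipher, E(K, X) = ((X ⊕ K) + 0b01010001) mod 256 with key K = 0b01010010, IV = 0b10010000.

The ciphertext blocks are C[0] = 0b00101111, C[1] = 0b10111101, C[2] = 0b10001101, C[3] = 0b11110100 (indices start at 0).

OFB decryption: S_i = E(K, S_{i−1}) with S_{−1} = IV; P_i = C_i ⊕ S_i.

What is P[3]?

P[0]: S = E(K, 0b10010000) = 0b00010011; 0b00101111 ⊕ 0b00010011 = 0b00111100.
P[1]: S = E(K, 0b00010011) = 0b10010010; 0b10111101 ⊕ 0b10010010 = 0b00101111.
P[2]: S = E(K, 0b10010010) = 0b00010001; 0b10001101 ⊕ 0b00010001 = 0b10011100.
P[3]: S = E(K, 0b00010001) = 0b10010100; 0b11110100 ⊕ 0b10010100 = 0b01100000.

P[3] = 0b01100000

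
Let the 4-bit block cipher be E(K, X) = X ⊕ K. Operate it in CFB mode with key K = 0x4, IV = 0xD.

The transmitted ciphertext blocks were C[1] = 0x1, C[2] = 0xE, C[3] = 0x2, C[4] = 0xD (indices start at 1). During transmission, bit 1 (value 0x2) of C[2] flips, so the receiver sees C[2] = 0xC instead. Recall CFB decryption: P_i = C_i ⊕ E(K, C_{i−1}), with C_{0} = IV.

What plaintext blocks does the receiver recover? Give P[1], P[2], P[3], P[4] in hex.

Only C[2] changed, to 0xC. In CFB, a change in C_i flips the same bit in P_i and garbles P_{i+1}. Decrypting the received ciphertext:
P[1]: E(K, 0xD) = 0x9; 0x1 ⊕ 0x9 = 0x8.
P[2]: E(K, 0x1) = 0x5; 0xC ⊕ 0x5 = 0x9.
P[3]: E(K, 0xC) = 0x8; 0x2 ⊕ 0x8 = 0xA.
P[4]: E(K, 0x2) = 0x6; 0xD ⊕ 0x6 = 0xB.
Blocks that differ from the original plaintext: P[2], P[3].

P[1] = 0x8, P[2] = 0x9, P[3] = 0xA, P[4] = 0xB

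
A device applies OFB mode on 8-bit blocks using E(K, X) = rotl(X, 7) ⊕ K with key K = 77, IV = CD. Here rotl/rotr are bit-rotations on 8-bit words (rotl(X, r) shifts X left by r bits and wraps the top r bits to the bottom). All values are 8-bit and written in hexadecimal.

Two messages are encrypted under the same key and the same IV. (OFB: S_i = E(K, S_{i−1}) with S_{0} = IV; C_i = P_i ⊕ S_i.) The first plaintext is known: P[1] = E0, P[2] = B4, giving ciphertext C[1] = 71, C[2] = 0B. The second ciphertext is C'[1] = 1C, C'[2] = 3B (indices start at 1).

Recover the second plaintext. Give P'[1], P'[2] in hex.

In OFB with a reused IV, both messages share the same keystream S_i, so C_i ⊕ C'_i = P_i ⊕ P'_i and thus P'_i = P_i ⊕ C_i ⊕ C'_i.
P'[1]: E0 ⊕ 71 ⊕ 1C = 8D.
P'[2]: B4 ⊕ 0B ⊕ 3B = 84.

P'[1] = 8D, P'[2] = 84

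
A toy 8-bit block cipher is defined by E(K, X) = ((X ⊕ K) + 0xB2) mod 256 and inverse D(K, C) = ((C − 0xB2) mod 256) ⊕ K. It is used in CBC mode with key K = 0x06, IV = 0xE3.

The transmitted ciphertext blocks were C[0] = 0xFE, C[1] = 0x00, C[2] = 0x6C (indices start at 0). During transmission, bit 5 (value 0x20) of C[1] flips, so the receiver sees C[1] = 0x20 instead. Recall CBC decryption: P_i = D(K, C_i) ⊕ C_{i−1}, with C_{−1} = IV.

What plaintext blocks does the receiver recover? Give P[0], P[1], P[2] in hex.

P[0] = 0xA9, P[1] = 0x96, P[2] = 0x9C

Only C[1] changed, to 0x20. In CBC, a change in C_i garbles P_i and flips the same bit in P_{i+1}. Decrypting the received ciphertext:
P[0]: D(K, 0xFE) = 0x4A; 0x4A ⊕ 0xE3 = 0xA9.
P[1]: D(K, 0x20) = 0x68; 0x68 ⊕ 0xFE = 0x96.
P[2]: D(K, 0x6C) = 0xBC; 0xBC ⊕ 0x20 = 0x9C.
Blocks that differ from the original plaintext: P[1], P[2].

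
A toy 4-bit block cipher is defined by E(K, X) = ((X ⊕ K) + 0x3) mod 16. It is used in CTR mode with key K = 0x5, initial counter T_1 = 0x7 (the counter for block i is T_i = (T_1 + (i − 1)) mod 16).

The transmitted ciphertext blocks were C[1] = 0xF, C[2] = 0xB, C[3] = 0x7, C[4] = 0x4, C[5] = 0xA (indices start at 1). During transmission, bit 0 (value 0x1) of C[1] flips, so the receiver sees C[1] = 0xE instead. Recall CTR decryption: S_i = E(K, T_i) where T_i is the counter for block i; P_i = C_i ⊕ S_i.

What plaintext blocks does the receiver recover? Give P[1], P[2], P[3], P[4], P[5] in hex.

P[1] = 0xB, P[2] = 0xB, P[3] = 0x8, P[4] = 0x6, P[5] = 0xB

Only C[1] changed, to 0xE. In CTR, a change in C_i flips the same bit in P_i only; the keystream is unaffected. Decrypting the received ciphertext:
P[1]: T = 0x7, S = E(K, T) = 0x5; 0xE ⊕ 0x5 = 0xB.
P[2]: T = 0x8, S = E(K, T) = 0x0; 0xB ⊕ 0x0 = 0xB.
P[3]: T = 0x9, S = E(K, T) = 0xF; 0x7 ⊕ 0xF = 0x8.
P[4]: T = 0xA, S = E(K, T) = 0x2; 0x4 ⊕ 0x2 = 0x6.
P[5]: T = 0xB, S = E(K, T) = 0x1; 0xA ⊕ 0x1 = 0xB.
Blocks that differ from the original plaintext: P[1].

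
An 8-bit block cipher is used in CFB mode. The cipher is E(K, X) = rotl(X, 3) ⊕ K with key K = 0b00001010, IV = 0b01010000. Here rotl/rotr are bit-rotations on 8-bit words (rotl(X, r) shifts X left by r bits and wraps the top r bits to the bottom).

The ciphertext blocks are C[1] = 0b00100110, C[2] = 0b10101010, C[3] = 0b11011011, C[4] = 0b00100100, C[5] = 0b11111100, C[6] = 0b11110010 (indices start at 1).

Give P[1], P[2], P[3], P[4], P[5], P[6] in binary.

CFB decryption: P_i = C_i ⊕ E(K, C_{i−1}), with C_{0} = IV.
P[1]: E(K, 0b01010000) = 0b10001000; 0b00100110 ⊕ 0b10001000 = 0b10101110.
P[2]: E(K, 0b00100110) = 0b00111011; 0b10101010 ⊕ 0b00111011 = 0b10010001.
P[3]: E(K, 0b10101010) = 0b01011111; 0b11011011 ⊕ 0b01011111 = 0b10000100.
P[4]: E(K, 0b11011011) = 0b11010100; 0b00100100 ⊕ 0b11010100 = 0b11110000.
P[5]: E(K, 0b00100100) = 0b00101011; 0b11111100 ⊕ 0b00101011 = 0b11010111.
P[6]: E(K, 0b11111100) = 0b11101101; 0b11110010 ⊕ 0b11101101 = 0b00011111.

P[1] = 0b10101110, P[2] = 0b10010001, P[3] = 0b10000100, P[4] = 0b11110000, P[5] = 0b11010111, P[6] = 0b00011111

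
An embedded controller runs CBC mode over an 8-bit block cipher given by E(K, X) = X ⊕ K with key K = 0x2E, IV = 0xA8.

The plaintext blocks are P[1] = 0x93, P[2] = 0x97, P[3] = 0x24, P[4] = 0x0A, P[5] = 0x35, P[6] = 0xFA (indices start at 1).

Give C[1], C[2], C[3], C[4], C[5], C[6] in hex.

CBC encryption: C_i = E(K, P_i ⊕ C_{i−1}), with C_{0} = IV.
C[1]: P[1] ⊕ 0xA8 = 0x3B; E(K, 0x3B) = 0x15.
C[2]: P[2] ⊕ 0x15 = 0x82; E(K, 0x82) = 0xAC.
C[3]: P[3] ⊕ 0xAC = 0x88; E(K, 0x88) = 0xA6.
C[4]: P[4] ⊕ 0xA6 = 0xAC; E(K, 0xAC) = 0x82.
C[5]: P[5] ⊕ 0x82 = 0xB7; E(K, 0xB7) = 0x99.
C[6]: P[6] ⊕ 0x99 = 0x63; E(K, 0x63) = 0x4D.

C[1] = 0x15, C[2] = 0xAC, C[3] = 0xA6, C[4] = 0x82, C[5] = 0x99, C[6] = 0x4D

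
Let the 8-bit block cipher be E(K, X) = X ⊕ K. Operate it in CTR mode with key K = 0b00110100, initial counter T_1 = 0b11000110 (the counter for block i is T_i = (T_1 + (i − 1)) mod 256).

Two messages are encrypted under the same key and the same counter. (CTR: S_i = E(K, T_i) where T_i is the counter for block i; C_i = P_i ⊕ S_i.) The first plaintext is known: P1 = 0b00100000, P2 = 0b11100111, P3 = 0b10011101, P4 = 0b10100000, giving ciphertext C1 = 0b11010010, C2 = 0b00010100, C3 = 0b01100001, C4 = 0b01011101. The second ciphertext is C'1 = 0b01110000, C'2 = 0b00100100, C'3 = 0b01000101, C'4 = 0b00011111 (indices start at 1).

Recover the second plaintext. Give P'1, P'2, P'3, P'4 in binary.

In CTR with a reused counter, both messages share the same keystream S_i, so C_i ⊕ C'_i = P_i ⊕ P'_i and thus P'_i = P_i ⊕ C_i ⊕ C'_i.
P'1: 0b00100000 ⊕ 0b11010010 ⊕ 0b01110000 = 0b10000010.
P'2: 0b11100111 ⊕ 0b00010100 ⊕ 0b00100100 = 0b11010111.
P'3: 0b10011101 ⊕ 0b01100001 ⊕ 0b01000101 = 0b10111001.
P'4: 0b10100000 ⊕ 0b01011101 ⊕ 0b00011111 = 0b11100010.

P'1 = 0b10000010, P'2 = 0b11010111, P'3 = 0b10111001, P'4 = 0b11100010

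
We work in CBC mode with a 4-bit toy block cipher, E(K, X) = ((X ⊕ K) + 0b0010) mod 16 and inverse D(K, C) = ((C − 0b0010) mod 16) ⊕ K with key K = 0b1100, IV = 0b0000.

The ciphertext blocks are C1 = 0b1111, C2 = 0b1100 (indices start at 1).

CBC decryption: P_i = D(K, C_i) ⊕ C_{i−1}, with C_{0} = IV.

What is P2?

P2: D(K, 0b1100) = 0b0110; 0b0110 ⊕ 0b1111 = 0b1001.

P2 = 0b1001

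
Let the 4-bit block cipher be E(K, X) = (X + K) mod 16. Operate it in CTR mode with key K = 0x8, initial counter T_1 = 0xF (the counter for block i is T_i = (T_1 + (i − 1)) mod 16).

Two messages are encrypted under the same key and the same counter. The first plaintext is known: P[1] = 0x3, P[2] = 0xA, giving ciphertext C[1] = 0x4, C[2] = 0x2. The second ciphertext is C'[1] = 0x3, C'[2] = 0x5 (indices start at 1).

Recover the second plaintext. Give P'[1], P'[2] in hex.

In CTR with a reused counter, both messages share the same keystream S_i, so C_i ⊕ C'_i = P_i ⊕ P'_i and thus P'_i = P_i ⊕ C_i ⊕ C'_i.
P'[1]: 0x3 ⊕ 0x4 ⊕ 0x3 = 0x4.
P'[2]: 0xA ⊕ 0x2 ⊕ 0x5 = 0xD.

P'[1] = 0x4, P'[2] = 0xD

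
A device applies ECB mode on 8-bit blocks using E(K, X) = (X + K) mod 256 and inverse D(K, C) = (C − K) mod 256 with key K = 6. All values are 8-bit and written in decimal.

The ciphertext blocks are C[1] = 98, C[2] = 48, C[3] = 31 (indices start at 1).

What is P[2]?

ECB decryption: P_i = D(K, C_i).
P[2]: D(K, 48) = 42.

P[2] = 42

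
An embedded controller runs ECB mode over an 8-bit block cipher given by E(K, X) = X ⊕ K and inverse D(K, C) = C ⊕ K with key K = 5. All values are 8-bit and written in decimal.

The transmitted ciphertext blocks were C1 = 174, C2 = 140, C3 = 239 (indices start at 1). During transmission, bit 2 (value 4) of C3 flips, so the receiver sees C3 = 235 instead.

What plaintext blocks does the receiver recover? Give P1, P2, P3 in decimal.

ECB decryption: P_i = D(K, C_i).
Only C3 changed, to 235. In ECB, a change in C_i affects only P_i. Decrypting the received ciphertext:
P1: D(K, 174) = 171.
P2: D(K, 140) = 137.
P3: D(K, 235) = 238.
Blocks that differ from the original plaintext: P3.

P1 = 171, P2 = 137, P3 = 238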